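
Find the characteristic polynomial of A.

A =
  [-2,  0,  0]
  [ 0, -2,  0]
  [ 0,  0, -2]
x^3 + 6*x^2 + 12*x + 8

Expanding det(x·I − A) (e.g. by cofactor expansion or by noting that A is similar to its Jordan form J, which has the same characteristic polynomial as A) gives
  χ_A(x) = x^3 + 6*x^2 + 12*x + 8
which factors as (x + 2)^3. The eigenvalues (with algebraic multiplicities) are λ = -2 with multiplicity 3.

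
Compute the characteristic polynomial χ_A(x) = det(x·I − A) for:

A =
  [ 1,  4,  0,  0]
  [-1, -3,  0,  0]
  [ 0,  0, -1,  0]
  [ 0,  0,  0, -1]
x^4 + 4*x^3 + 6*x^2 + 4*x + 1

Expanding det(x·I − A) (e.g. by cofactor expansion or by noting that A is similar to its Jordan form J, which has the same characteristic polynomial as A) gives
  χ_A(x) = x^4 + 4*x^3 + 6*x^2 + 4*x + 1
which factors as (x + 1)^4. The eigenvalues (with algebraic multiplicities) are λ = -1 with multiplicity 4.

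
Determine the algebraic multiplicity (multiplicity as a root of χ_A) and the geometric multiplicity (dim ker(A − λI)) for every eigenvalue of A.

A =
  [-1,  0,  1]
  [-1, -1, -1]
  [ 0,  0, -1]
λ = -1: alg = 3, geom = 1

Step 1 — factor the characteristic polynomial to read off the algebraic multiplicities:
  χ_A(x) = (x + 1)^3

Step 2 — compute geometric multiplicities via the rank-nullity identity g(λ) = n − rank(A − λI):
  rank(A − (-1)·I) = 2, so dim ker(A − (-1)·I) = n − 2 = 1

Summary:
  λ = -1: algebraic multiplicity = 3, geometric multiplicity = 1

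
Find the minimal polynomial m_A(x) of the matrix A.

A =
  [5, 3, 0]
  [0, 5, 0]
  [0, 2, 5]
x^2 - 10*x + 25

The characteristic polynomial is χ_A(x) = (x - 5)^3, so the eigenvalues are known. The minimal polynomial is
  m_A(x) = Π_λ (x − λ)^{k_λ}
where k_λ is the size of the *largest* Jordan block for λ (equivalently, the smallest k with (A − λI)^k v = 0 for every generalised eigenvector v of λ).

  λ = 5: largest Jordan block has size 2, contributing (x − 5)^2

So m_A(x) = (x - 5)^2 = x^2 - 10*x + 25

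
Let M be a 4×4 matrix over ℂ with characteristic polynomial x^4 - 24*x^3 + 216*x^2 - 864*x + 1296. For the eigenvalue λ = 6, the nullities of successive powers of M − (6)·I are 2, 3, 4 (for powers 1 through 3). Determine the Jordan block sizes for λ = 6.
Block sizes for λ = 6: [3, 1]

From the dimensions of kernels of powers, the number of Jordan blocks of size at least j is d_j − d_{j−1} where d_j = dim ker(N^j) (with d_0 = 0). Computing the differences gives [2, 1, 1].
The number of blocks of size exactly k is (#blocks of size ≥ k) − (#blocks of size ≥ k + 1), so the partition is: 1 block(s) of size 1, 1 block(s) of size 3.
In nonincreasing order the block sizes are [3, 1].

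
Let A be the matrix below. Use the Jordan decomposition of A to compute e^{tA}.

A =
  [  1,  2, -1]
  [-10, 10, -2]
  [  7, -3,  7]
e^{tA} =
  [-t^2*exp(6*t) - 5*t*exp(6*t) + exp(6*t), t^2*exp(6*t)/2 + 2*t*exp(6*t), -t*exp(6*t)]
  [-2*t^2*exp(6*t) - 10*t*exp(6*t), t^2*exp(6*t) + 4*t*exp(6*t) + exp(6*t), -2*t*exp(6*t)]
  [t^2*exp(6*t) + 7*t*exp(6*t), -t^2*exp(6*t)/2 - 3*t*exp(6*t), t*exp(6*t) + exp(6*t)]

Strategy: write A = P · J · P⁻¹ where J is a Jordan canonical form, so e^{tA} = P · e^{tJ} · P⁻¹, and e^{tJ} can be computed block-by-block.

A has Jordan form
J =
  [6, 1, 0]
  [0, 6, 1]
  [0, 0, 6]
(up to reordering of blocks).

Per-block formulas:
  For a 3×3 Jordan block J_3(6): exp(t · J_3(6)) = e^(6t)·(I + t·N + (t^2/2)·N^2), where N is the 3×3 nilpotent shift.

After assembling e^{tJ} and conjugating by P, we get:

e^{tA} =
  [-t^2*exp(6*t) - 5*t*exp(6*t) + exp(6*t), t^2*exp(6*t)/2 + 2*t*exp(6*t), -t*exp(6*t)]
  [-2*t^2*exp(6*t) - 10*t*exp(6*t), t^2*exp(6*t) + 4*t*exp(6*t) + exp(6*t), -2*t*exp(6*t)]
  [t^2*exp(6*t) + 7*t*exp(6*t), -t^2*exp(6*t)/2 - 3*t*exp(6*t), t*exp(6*t) + exp(6*t)]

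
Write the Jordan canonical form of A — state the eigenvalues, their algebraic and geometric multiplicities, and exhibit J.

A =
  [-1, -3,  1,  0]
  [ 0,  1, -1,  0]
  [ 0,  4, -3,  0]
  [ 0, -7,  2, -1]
J_3(-1) ⊕ J_1(-1)

The characteristic polynomial is
  det(x·I − A) = x^4 + 4*x^3 + 6*x^2 + 4*x + 1 = (x + 1)^4

Eigenvalues and multiplicities (the geometric multiplicity of λ is n − rank(A − λI), which equals the number of Jordan blocks for λ):
  λ = -1: algebraic multiplicity = 4, geometric multiplicity = 2

Determining the block sizes for each eigenvalue:
  λ = -1: with am = 4 and gm = 2, the partition is not yet determined (e.g. several partitions of 4 into 2 parts exist). Let N = A − (-1)·I. Computing rank(N^1) = 2, rank(N^2) = 1, rank(N^3) = 0; the number of blocks of size ≥ j is rank(N^{j−1}) − rank(N^j), giving [2, 1, 1]. So we have 1 block(s) of size 3, 1 block(s) of size 1 → block sizes [3, 1]

Assembling the blocks gives a Jordan form
J =
  [-1,  1,  0,  0]
  [ 0, -1,  1,  0]
  [ 0,  0, -1,  0]
  [ 0,  0,  0, -1]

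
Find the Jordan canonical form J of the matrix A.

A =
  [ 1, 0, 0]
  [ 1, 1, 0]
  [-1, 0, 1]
J_2(1) ⊕ J_1(1)

The characteristic polynomial is
  det(x·I − A) = x^3 - 3*x^2 + 3*x - 1 = (x - 1)^3

Eigenvalues and multiplicities (the geometric multiplicity of λ is n − rank(A − λI), which equals the number of Jordan blocks for λ):
  λ = 1: algebraic multiplicity = 3, geometric multiplicity = 2

Determining the block sizes for each eigenvalue:
  λ = 1: 2 blocks summing to 3 forces exactly one block of size 2 and the rest size 1 → block sizes [2, 1]

Assembling the blocks gives a Jordan form
J =
  [1, 1, 0]
  [0, 1, 0]
  [0, 0, 1]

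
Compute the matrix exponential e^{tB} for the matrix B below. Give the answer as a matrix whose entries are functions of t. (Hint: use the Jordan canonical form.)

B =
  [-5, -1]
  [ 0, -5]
e^{tB} =
  [exp(-5*t), -t*exp(-5*t)]
  [0, exp(-5*t)]

Strategy: write B = P · J · P⁻¹ where J is a Jordan canonical form, so e^{tB} = P · e^{tJ} · P⁻¹, and e^{tJ} can be computed block-by-block.

B has Jordan form
J =
  [-5,  1]
  [ 0, -5]
(up to reordering of blocks).

Per-block formulas:
  For a 2×2 Jordan block J_2(-5): exp(t · J_2(-5)) = e^(-5t)·(I + t·N), where N is the 2×2 nilpotent shift.

After assembling e^{tJ} and conjugating by P, we get:

e^{tB} =
  [exp(-5*t), -t*exp(-5*t)]
  [0, exp(-5*t)]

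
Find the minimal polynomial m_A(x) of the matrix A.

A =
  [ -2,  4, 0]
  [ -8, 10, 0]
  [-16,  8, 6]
x^2 - 8*x + 12

The characteristic polynomial is χ_A(x) = (x - 6)^2*(x - 2), so the eigenvalues are known. The minimal polynomial is
  m_A(x) = Π_λ (x − λ)^{k_λ}
where k_λ is the size of the *largest* Jordan block for λ (equivalently, the smallest k with (A − λI)^k v = 0 for every generalised eigenvector v of λ).

  λ = 2: largest Jordan block has size 1, contributing (x − 2)
  λ = 6: largest Jordan block has size 1, contributing (x − 6)

So m_A(x) = (x - 6)*(x - 2) = x^2 - 8*x + 12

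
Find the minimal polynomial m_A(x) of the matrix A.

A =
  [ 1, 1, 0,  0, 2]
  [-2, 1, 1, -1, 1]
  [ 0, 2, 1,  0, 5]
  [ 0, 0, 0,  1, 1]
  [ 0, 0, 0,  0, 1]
x^3 - 3*x^2 + 3*x - 1

The characteristic polynomial is χ_A(x) = (x - 1)^5, so the eigenvalues are known. The minimal polynomial is
  m_A(x) = Π_λ (x − λ)^{k_λ}
where k_λ is the size of the *largest* Jordan block for λ (equivalently, the smallest k with (A − λI)^k v = 0 for every generalised eigenvector v of λ).

  λ = 1: largest Jordan block has size 3, contributing (x − 1)^3

So m_A(x) = (x - 1)^3 = x^3 - 3*x^2 + 3*x - 1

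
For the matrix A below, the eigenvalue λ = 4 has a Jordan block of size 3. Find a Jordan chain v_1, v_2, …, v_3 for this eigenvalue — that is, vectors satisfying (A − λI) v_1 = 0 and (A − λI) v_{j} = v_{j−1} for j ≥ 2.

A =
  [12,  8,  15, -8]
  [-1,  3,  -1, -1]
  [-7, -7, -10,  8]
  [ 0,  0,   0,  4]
A Jordan chain for λ = 4 of length 3:
v_1 = (-1, 1, 0, 0)ᵀ
v_2 = (0, -2, 1, 0)ᵀ
v_3 = (1, 0, 0, 1)ᵀ

Let N = A − (4)·I. We want v_3 with N^3 v_3 = 0 but N^2 v_3 ≠ 0; then v_{j-1} := N · v_j for j = 3, …, 2.

Pick v_3 = (1, 0, 0, 1)ᵀ.
Then v_2 = N · v_3 = (0, -2, 1, 0)ᵀ.
Then v_1 = N · v_2 = (-1, 1, 0, 0)ᵀ.

Sanity check: (A − (4)·I) v_1 = (0, 0, 0, 0)ᵀ = 0. ✓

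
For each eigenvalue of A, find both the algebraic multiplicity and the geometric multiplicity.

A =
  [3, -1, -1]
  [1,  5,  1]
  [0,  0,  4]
λ = 4: alg = 3, geom = 2

Step 1 — factor the characteristic polynomial to read off the algebraic multiplicities:
  χ_A(x) = (x - 4)^3

Step 2 — compute geometric multiplicities via the rank-nullity identity g(λ) = n − rank(A − λI):
  rank(A − (4)·I) = 1, so dim ker(A − (4)·I) = n − 1 = 2

Summary:
  λ = 4: algebraic multiplicity = 3, geometric multiplicity = 2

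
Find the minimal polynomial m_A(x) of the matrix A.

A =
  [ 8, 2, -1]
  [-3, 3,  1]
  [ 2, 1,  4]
x^3 - 15*x^2 + 75*x - 125

The characteristic polynomial is χ_A(x) = (x - 5)^3, so the eigenvalues are known. The minimal polynomial is
  m_A(x) = Π_λ (x − λ)^{k_λ}
where k_λ is the size of the *largest* Jordan block for λ (equivalently, the smallest k with (A − λI)^k v = 0 for every generalised eigenvector v of λ).

  λ = 5: largest Jordan block has size 3, contributing (x − 5)^3

So m_A(x) = (x - 5)^3 = x^3 - 15*x^2 + 75*x - 125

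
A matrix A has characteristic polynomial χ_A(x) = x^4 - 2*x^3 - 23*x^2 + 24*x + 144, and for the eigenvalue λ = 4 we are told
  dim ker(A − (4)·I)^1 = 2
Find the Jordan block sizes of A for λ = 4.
Block sizes for λ = 4: [1, 1]

From the dimensions of kernels of powers, the number of Jordan blocks of size at least j is d_j − d_{j−1} where d_j = dim ker(N^j) (with d_0 = 0). Computing the differences gives [2].
The number of blocks of size exactly k is (#blocks of size ≥ k) − (#blocks of size ≥ k + 1), so the partition is: 2 block(s) of size 1.
In nonincreasing order the block sizes are [1, 1].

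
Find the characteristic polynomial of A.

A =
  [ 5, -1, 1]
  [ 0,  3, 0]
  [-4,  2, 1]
x^3 - 9*x^2 + 27*x - 27

Expanding det(x·I − A) (e.g. by cofactor expansion or by noting that A is similar to its Jordan form J, which has the same characteristic polynomial as A) gives
  χ_A(x) = x^3 - 9*x^2 + 27*x - 27
which factors as (x - 3)^3. The eigenvalues (with algebraic multiplicities) are λ = 3 with multiplicity 3.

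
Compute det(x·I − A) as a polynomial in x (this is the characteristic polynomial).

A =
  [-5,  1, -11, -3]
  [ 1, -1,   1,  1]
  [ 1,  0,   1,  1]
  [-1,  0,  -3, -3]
x^4 + 8*x^3 + 24*x^2 + 32*x + 16

Expanding det(x·I − A) (e.g. by cofactor expansion or by noting that A is similar to its Jordan form J, which has the same characteristic polynomial as A) gives
  χ_A(x) = x^4 + 8*x^3 + 24*x^2 + 32*x + 16
which factors as (x + 2)^4. The eigenvalues (with algebraic multiplicities) are λ = -2 with multiplicity 4.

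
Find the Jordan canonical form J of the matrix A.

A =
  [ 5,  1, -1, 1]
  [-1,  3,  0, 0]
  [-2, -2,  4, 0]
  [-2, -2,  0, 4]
J_3(4) ⊕ J_1(4)

The characteristic polynomial is
  det(x·I − A) = x^4 - 16*x^3 + 96*x^2 - 256*x + 256 = (x - 4)^4

Eigenvalues and multiplicities (the geometric multiplicity of λ is n − rank(A − λI), which equals the number of Jordan blocks for λ):
  λ = 4: algebraic multiplicity = 4, geometric multiplicity = 2

Determining the block sizes for each eigenvalue:
  λ = 4: with am = 4 and gm = 2, the partition is not yet determined (e.g. several partitions of 4 into 2 parts exist). Let N = A − (4)·I. Computing rank(N^1) = 2, rank(N^2) = 1, rank(N^3) = 0; the number of blocks of size ≥ j is rank(N^{j−1}) − rank(N^j), giving [2, 1, 1]. So we have 1 block(s) of size 3, 1 block(s) of size 1 → block sizes [3, 1]

Assembling the blocks gives a Jordan form
J =
  [4, 1, 0, 0]
  [0, 4, 1, 0]
  [0, 0, 4, 0]
  [0, 0, 0, 4]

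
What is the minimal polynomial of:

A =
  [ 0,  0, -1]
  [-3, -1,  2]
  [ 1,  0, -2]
x^3 + 3*x^2 + 3*x + 1

The characteristic polynomial is χ_A(x) = (x + 1)^3, so the eigenvalues are known. The minimal polynomial is
  m_A(x) = Π_λ (x − λ)^{k_λ}
where k_λ is the size of the *largest* Jordan block for λ (equivalently, the smallest k with (A − λI)^k v = 0 for every generalised eigenvector v of λ).

  λ = -1: largest Jordan block has size 3, contributing (x + 1)^3

So m_A(x) = (x + 1)^3 = x^3 + 3*x^2 + 3*x + 1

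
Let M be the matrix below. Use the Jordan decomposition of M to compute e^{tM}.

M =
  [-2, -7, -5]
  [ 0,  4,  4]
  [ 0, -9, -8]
e^{tM} =
  [exp(-2*t), 3*t^2*exp(-2*t)/2 - 7*t*exp(-2*t), t^2*exp(-2*t) - 5*t*exp(-2*t)]
  [0, 6*t*exp(-2*t) + exp(-2*t), 4*t*exp(-2*t)]
  [0, -9*t*exp(-2*t), -6*t*exp(-2*t) + exp(-2*t)]

Strategy: write M = P · J · P⁻¹ where J is a Jordan canonical form, so e^{tM} = P · e^{tJ} · P⁻¹, and e^{tJ} can be computed block-by-block.

M has Jordan form
J =
  [-2,  1,  0]
  [ 0, -2,  1]
  [ 0,  0, -2]
(up to reordering of blocks).

Per-block formulas:
  For a 3×3 Jordan block J_3(-2): exp(t · J_3(-2)) = e^(-2t)·(I + t·N + (t^2/2)·N^2), where N is the 3×3 nilpotent shift.

After assembling e^{tJ} and conjugating by P, we get:

e^{tM} =
  [exp(-2*t), 3*t^2*exp(-2*t)/2 - 7*t*exp(-2*t), t^2*exp(-2*t) - 5*t*exp(-2*t)]
  [0, 6*t*exp(-2*t) + exp(-2*t), 4*t*exp(-2*t)]
  [0, -9*t*exp(-2*t), -6*t*exp(-2*t) + exp(-2*t)]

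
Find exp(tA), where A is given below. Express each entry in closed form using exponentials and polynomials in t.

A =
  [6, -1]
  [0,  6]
e^{tA} =
  [exp(6*t), -t*exp(6*t)]
  [0, exp(6*t)]

Strategy: write A = P · J · P⁻¹ where J is a Jordan canonical form, so e^{tA} = P · e^{tJ} · P⁻¹, and e^{tJ} can be computed block-by-block.

A has Jordan form
J =
  [6, 1]
  [0, 6]
(up to reordering of blocks).

Per-block formulas:
  For a 2×2 Jordan block J_2(6): exp(t · J_2(6)) = e^(6t)·(I + t·N), where N is the 2×2 nilpotent shift.

After assembling e^{tJ} and conjugating by P, we get:

e^{tA} =
  [exp(6*t), -t*exp(6*t)]
  [0, exp(6*t)]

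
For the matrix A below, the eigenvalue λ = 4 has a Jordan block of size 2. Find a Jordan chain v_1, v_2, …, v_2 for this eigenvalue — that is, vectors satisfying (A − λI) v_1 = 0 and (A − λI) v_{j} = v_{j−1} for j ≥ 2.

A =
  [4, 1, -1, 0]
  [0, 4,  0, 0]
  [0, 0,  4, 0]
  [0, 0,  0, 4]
A Jordan chain for λ = 4 of length 2:
v_1 = (1, 0, 0, 0)ᵀ
v_2 = (0, 1, 0, 0)ᵀ

Let N = A − (4)·I. We want v_2 with N^2 v_2 = 0 but N^1 v_2 ≠ 0; then v_{j-1} := N · v_j for j = 2, …, 2.

Pick v_2 = (0, 1, 0, 0)ᵀ.
Then v_1 = N · v_2 = (1, 0, 0, 0)ᵀ.

Sanity check: (A − (4)·I) v_1 = (0, 0, 0, 0)ᵀ = 0. ✓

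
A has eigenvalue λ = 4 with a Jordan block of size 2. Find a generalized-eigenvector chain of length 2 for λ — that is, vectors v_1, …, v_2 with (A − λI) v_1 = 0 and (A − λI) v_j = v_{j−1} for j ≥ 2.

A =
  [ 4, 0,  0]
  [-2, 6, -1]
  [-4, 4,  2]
A Jordan chain for λ = 4 of length 2:
v_1 = (0, -2, -4)ᵀ
v_2 = (1, 0, 0)ᵀ

Let N = A − (4)·I. We want v_2 with N^2 v_2 = 0 but N^1 v_2 ≠ 0; then v_{j-1} := N · v_j for j = 2, …, 2.

Pick v_2 = (1, 0, 0)ᵀ.
Then v_1 = N · v_2 = (0, -2, -4)ᵀ.

Sanity check: (A − (4)·I) v_1 = (0, 0, 0)ᵀ = 0. ✓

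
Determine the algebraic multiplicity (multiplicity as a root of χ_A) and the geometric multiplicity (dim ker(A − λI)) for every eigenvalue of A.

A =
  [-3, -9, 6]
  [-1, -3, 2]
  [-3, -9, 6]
λ = 0: alg = 3, geom = 2

Step 1 — factor the characteristic polynomial to read off the algebraic multiplicities:
  χ_A(x) = x^3

Step 2 — compute geometric multiplicities via the rank-nullity identity g(λ) = n − rank(A − λI):
  rank(A − (0)·I) = 1, so dim ker(A − (0)·I) = n − 1 = 2

Summary:
  λ = 0: algebraic multiplicity = 3, geometric multiplicity = 2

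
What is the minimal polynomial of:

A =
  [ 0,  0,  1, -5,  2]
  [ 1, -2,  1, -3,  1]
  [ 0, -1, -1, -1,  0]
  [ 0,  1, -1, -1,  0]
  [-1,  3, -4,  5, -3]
x^5 + 7*x^4 + 19*x^3 + 25*x^2 + 16*x + 4

The characteristic polynomial is χ_A(x) = (x + 1)^3*(x + 2)^2, so the eigenvalues are known. The minimal polynomial is
  m_A(x) = Π_λ (x − λ)^{k_λ}
where k_λ is the size of the *largest* Jordan block for λ (equivalently, the smallest k with (A − λI)^k v = 0 for every generalised eigenvector v of λ).

  λ = -2: largest Jordan block has size 2, contributing (x + 2)^2
  λ = -1: largest Jordan block has size 3, contributing (x + 1)^3

So m_A(x) = (x + 1)^3*(x + 2)^2 = x^5 + 7*x^4 + 19*x^3 + 25*x^2 + 16*x + 4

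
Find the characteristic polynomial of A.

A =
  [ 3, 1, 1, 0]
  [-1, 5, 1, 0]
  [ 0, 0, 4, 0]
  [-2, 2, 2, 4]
x^4 - 16*x^3 + 96*x^2 - 256*x + 256

Expanding det(x·I − A) (e.g. by cofactor expansion or by noting that A is similar to its Jordan form J, which has the same characteristic polynomial as A) gives
  χ_A(x) = x^4 - 16*x^3 + 96*x^2 - 256*x + 256
which factors as (x - 4)^4. The eigenvalues (with algebraic multiplicities) are λ = 4 with multiplicity 4.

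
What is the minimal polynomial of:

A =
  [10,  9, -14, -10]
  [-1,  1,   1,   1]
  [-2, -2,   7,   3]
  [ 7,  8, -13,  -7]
x^4 - 11*x^3 + 45*x^2 - 81*x + 54

The characteristic polynomial is χ_A(x) = (x - 3)^3*(x - 2), so the eigenvalues are known. The minimal polynomial is
  m_A(x) = Π_λ (x − λ)^{k_λ}
where k_λ is the size of the *largest* Jordan block for λ (equivalently, the smallest k with (A − λI)^k v = 0 for every generalised eigenvector v of λ).

  λ = 2: largest Jordan block has size 1, contributing (x − 2)
  λ = 3: largest Jordan block has size 3, contributing (x − 3)^3

So m_A(x) = (x - 3)^3*(x - 2) = x^4 - 11*x^3 + 45*x^2 - 81*x + 54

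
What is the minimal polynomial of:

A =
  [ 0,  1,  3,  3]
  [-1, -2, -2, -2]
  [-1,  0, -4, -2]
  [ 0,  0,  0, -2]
x^3 + 6*x^2 + 12*x + 8

The characteristic polynomial is χ_A(x) = (x + 2)^4, so the eigenvalues are known. The minimal polynomial is
  m_A(x) = Π_λ (x − λ)^{k_λ}
where k_λ is the size of the *largest* Jordan block for λ (equivalently, the smallest k with (A − λI)^k v = 0 for every generalised eigenvector v of λ).

  λ = -2: largest Jordan block has size 3, contributing (x + 2)^3

So m_A(x) = (x + 2)^3 = x^3 + 6*x^2 + 12*x + 8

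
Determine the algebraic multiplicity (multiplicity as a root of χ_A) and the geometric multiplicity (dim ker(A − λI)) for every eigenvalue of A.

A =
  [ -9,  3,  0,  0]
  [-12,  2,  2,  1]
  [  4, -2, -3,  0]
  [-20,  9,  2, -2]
λ = -3: alg = 4, geom = 2

Step 1 — factor the characteristic polynomial to read off the algebraic multiplicities:
  χ_A(x) = (x + 3)^4

Step 2 — compute geometric multiplicities via the rank-nullity identity g(λ) = n − rank(A − λI):
  rank(A − (-3)·I) = 2, so dim ker(A − (-3)·I) = n − 2 = 2

Summary:
  λ = -3: algebraic multiplicity = 4, geometric multiplicity = 2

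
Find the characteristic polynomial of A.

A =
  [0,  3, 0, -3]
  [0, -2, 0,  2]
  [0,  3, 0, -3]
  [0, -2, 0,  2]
x^4

Expanding det(x·I − A) (e.g. by cofactor expansion or by noting that A is similar to its Jordan form J, which has the same characteristic polynomial as A) gives
  χ_A(x) = x^4
which factors as x^4. The eigenvalues (with algebraic multiplicities) are λ = 0 with multiplicity 4.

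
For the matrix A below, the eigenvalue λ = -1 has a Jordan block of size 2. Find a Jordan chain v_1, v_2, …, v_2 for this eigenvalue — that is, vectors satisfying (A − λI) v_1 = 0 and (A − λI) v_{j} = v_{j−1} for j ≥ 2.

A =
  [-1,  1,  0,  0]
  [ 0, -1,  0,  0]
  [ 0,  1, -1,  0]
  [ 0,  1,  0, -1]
A Jordan chain for λ = -1 of length 2:
v_1 = (1, 0, 1, 1)ᵀ
v_2 = (0, 1, 0, 0)ᵀ

Let N = A − (-1)·I. We want v_2 with N^2 v_2 = 0 but N^1 v_2 ≠ 0; then v_{j-1} := N · v_j for j = 2, …, 2.

Pick v_2 = (0, 1, 0, 0)ᵀ.
Then v_1 = N · v_2 = (1, 0, 1, 1)ᵀ.

Sanity check: (A − (-1)·I) v_1 = (0, 0, 0, 0)ᵀ = 0. ✓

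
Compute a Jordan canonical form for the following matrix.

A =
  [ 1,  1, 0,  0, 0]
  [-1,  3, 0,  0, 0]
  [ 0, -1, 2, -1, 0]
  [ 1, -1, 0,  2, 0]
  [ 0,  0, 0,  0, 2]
J_2(2) ⊕ J_2(2) ⊕ J_1(2)

The characteristic polynomial is
  det(x·I − A) = x^5 - 10*x^4 + 40*x^3 - 80*x^2 + 80*x - 32 = (x - 2)^5

Eigenvalues and multiplicities (the geometric multiplicity of λ is n − rank(A − λI), which equals the number of Jordan blocks for λ):
  λ = 2: algebraic multiplicity = 5, geometric multiplicity = 3

Determining the block sizes for each eigenvalue:
  λ = 2: with am = 5 and gm = 3, the partition is not yet determined (e.g. several partitions of 5 into 3 parts exist). Let N = A − (2)·I. Computing rank(N^1) = 2, rank(N^2) = 0; the number of blocks of size ≥ j is rank(N^{j−1}) − rank(N^j), giving [3, 2]. So we have 2 block(s) of size 2, 1 block(s) of size 1 → block sizes [2, 2, 1]

Assembling the blocks gives a Jordan form
J =
  [2, 1, 0, 0, 0]
  [0, 2, 0, 0, 0]
  [0, 0, 2, 1, 0]
  [0, 0, 0, 2, 0]
  [0, 0, 0, 0, 2]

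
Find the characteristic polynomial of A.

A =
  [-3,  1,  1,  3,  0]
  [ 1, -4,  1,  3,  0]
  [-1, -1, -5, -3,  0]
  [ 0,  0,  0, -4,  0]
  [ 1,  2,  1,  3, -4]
x^5 + 20*x^4 + 160*x^3 + 640*x^2 + 1280*x + 1024

Expanding det(x·I − A) (e.g. by cofactor expansion or by noting that A is similar to its Jordan form J, which has the same characteristic polynomial as A) gives
  χ_A(x) = x^5 + 20*x^4 + 160*x^3 + 640*x^2 + 1280*x + 1024
which factors as (x + 4)^5. The eigenvalues (with algebraic multiplicities) are λ = -4 with multiplicity 5.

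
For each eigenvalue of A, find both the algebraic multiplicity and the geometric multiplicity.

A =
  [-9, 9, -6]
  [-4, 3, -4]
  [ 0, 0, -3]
λ = -3: alg = 3, geom = 2

Step 1 — factor the characteristic polynomial to read off the algebraic multiplicities:
  χ_A(x) = (x + 3)^3

Step 2 — compute geometric multiplicities via the rank-nullity identity g(λ) = n − rank(A − λI):
  rank(A − (-3)·I) = 1, so dim ker(A − (-3)·I) = n − 1 = 2

Summary:
  λ = -3: algebraic multiplicity = 3, geometric multiplicity = 2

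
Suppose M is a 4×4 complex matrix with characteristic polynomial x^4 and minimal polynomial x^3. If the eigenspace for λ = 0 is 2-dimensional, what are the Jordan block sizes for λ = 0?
Block sizes for λ = 0: [3, 1]

Step 1 — from the characteristic polynomial, algebraic multiplicity of λ = 0 is 4. From dim ker(M − (0)·I) = 2, there are exactly 2 Jordan blocks for λ = 0.
Step 2 — from the minimal polynomial, the factor (x − 0)^3 tells us the largest block for λ = 0 has size 3.
Step 3 — with total size 4, 2 blocks, and largest block 3, the block sizes (in nonincreasing order) are [3, 1].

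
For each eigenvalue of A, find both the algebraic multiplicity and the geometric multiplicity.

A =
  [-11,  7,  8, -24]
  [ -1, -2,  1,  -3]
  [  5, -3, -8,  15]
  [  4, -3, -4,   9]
λ = -3: alg = 4, geom = 2

Step 1 — factor the characteristic polynomial to read off the algebraic multiplicities:
  χ_A(x) = (x + 3)^4

Step 2 — compute geometric multiplicities via the rank-nullity identity g(λ) = n − rank(A − λI):
  rank(A − (-3)·I) = 2, so dim ker(A − (-3)·I) = n − 2 = 2

Summary:
  λ = -3: algebraic multiplicity = 4, geometric multiplicity = 2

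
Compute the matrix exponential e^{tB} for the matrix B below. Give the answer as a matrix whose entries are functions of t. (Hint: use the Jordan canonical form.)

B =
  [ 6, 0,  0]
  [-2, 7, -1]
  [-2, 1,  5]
e^{tB} =
  [exp(6*t), 0, 0]
  [-2*t*exp(6*t), t*exp(6*t) + exp(6*t), -t*exp(6*t)]
  [-2*t*exp(6*t), t*exp(6*t), -t*exp(6*t) + exp(6*t)]

Strategy: write B = P · J · P⁻¹ where J is a Jordan canonical form, so e^{tB} = P · e^{tJ} · P⁻¹, and e^{tJ} can be computed block-by-block.

B has Jordan form
J =
  [6, 1, 0]
  [0, 6, 0]
  [0, 0, 6]
(up to reordering of blocks).

Per-block formulas:
  For a 1×1 block at λ = 6: exp(t · [6]) = [e^(6t)].
  For a 2×2 Jordan block J_2(6): exp(t · J_2(6)) = e^(6t)·(I + t·N), where N is the 2×2 nilpotent shift.

After assembling e^{tJ} and conjugating by P, we get:

e^{tB} =
  [exp(6*t), 0, 0]
  [-2*t*exp(6*t), t*exp(6*t) + exp(6*t), -t*exp(6*t)]
  [-2*t*exp(6*t), t*exp(6*t), -t*exp(6*t) + exp(6*t)]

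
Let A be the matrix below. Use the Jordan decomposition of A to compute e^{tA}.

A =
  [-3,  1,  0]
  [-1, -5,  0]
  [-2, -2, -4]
e^{tA} =
  [t*exp(-4*t) + exp(-4*t), t*exp(-4*t), 0]
  [-t*exp(-4*t), -t*exp(-4*t) + exp(-4*t), 0]
  [-2*t*exp(-4*t), -2*t*exp(-4*t), exp(-4*t)]

Strategy: write A = P · J · P⁻¹ where J is a Jordan canonical form, so e^{tA} = P · e^{tJ} · P⁻¹, and e^{tJ} can be computed block-by-block.

A has Jordan form
J =
  [-4,  1,  0]
  [ 0, -4,  0]
  [ 0,  0, -4]
(up to reordering of blocks).

Per-block formulas:
  For a 2×2 Jordan block J_2(-4): exp(t · J_2(-4)) = e^(-4t)·(I + t·N), where N is the 2×2 nilpotent shift.
  For a 1×1 block at λ = -4: exp(t · [-4]) = [e^(-4t)].

After assembling e^{tJ} and conjugating by P, we get:

e^{tA} =
  [t*exp(-4*t) + exp(-4*t), t*exp(-4*t), 0]
  [-t*exp(-4*t), -t*exp(-4*t) + exp(-4*t), 0]
  [-2*t*exp(-4*t), -2*t*exp(-4*t), exp(-4*t)]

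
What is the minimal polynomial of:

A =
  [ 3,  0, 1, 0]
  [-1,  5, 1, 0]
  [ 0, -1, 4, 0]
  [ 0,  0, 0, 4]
x^3 - 12*x^2 + 48*x - 64

The characteristic polynomial is χ_A(x) = (x - 4)^4, so the eigenvalues are known. The minimal polynomial is
  m_A(x) = Π_λ (x − λ)^{k_λ}
where k_λ is the size of the *largest* Jordan block for λ (equivalently, the smallest k with (A − λI)^k v = 0 for every generalised eigenvector v of λ).

  λ = 4: largest Jordan block has size 3, contributing (x − 4)^3

So m_A(x) = (x - 4)^3 = x^3 - 12*x^2 + 48*x - 64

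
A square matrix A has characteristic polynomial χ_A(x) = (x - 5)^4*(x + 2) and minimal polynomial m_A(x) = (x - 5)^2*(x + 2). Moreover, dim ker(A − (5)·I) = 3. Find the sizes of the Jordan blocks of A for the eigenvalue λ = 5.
Block sizes for λ = 5: [2, 1, 1]

Step 1 — from the characteristic polynomial, algebraic multiplicity of λ = 5 is 4. From dim ker(A − (5)·I) = 3, there are exactly 3 Jordan blocks for λ = 5.
Step 2 — from the minimal polynomial, the factor (x − 5)^2 tells us the largest block for λ = 5 has size 2.
Step 3 — with total size 4, 3 blocks, and largest block 2, the block sizes (in nonincreasing order) are [2, 1, 1].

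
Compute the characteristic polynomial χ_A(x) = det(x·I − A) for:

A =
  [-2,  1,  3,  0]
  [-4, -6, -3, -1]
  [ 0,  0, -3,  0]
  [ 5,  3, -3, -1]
x^4 + 12*x^3 + 54*x^2 + 108*x + 81

Expanding det(x·I − A) (e.g. by cofactor expansion or by noting that A is similar to its Jordan form J, which has the same characteristic polynomial as A) gives
  χ_A(x) = x^4 + 12*x^3 + 54*x^2 + 108*x + 81
which factors as (x + 3)^4. The eigenvalues (with algebraic multiplicities) are λ = -3 with multiplicity 4.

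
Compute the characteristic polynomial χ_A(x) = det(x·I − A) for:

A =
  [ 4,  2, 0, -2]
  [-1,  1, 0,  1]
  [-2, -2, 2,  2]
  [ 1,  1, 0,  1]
x^4 - 8*x^3 + 24*x^2 - 32*x + 16

Expanding det(x·I − A) (e.g. by cofactor expansion or by noting that A is similar to its Jordan form J, which has the same characteristic polynomial as A) gives
  χ_A(x) = x^4 - 8*x^3 + 24*x^2 - 32*x + 16
which factors as (x - 2)^4. The eigenvalues (with algebraic multiplicities) are λ = 2 with multiplicity 4.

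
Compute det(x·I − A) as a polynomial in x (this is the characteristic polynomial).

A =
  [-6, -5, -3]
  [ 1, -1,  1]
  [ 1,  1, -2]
x^3 + 9*x^2 + 27*x + 27

Expanding det(x·I − A) (e.g. by cofactor expansion or by noting that A is similar to its Jordan form J, which has the same characteristic polynomial as A) gives
  χ_A(x) = x^3 + 9*x^2 + 27*x + 27
which factors as (x + 3)^3. The eigenvalues (with algebraic multiplicities) are λ = -3 with multiplicity 3.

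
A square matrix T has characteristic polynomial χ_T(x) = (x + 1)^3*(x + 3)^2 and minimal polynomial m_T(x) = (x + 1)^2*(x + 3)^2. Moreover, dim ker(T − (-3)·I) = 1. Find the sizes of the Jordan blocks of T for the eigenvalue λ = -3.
Block sizes for λ = -3: [2]

Step 1 — from the characteristic polynomial, algebraic multiplicity of λ = -3 is 2. From dim ker(T − (-3)·I) = 1, there are exactly 1 Jordan blocks for λ = -3.
Step 2 — from the minimal polynomial, the factor (x + 3)^2 tells us the largest block for λ = -3 has size 2.
Step 3 — with total size 2, 1 blocks, and largest block 2, the block sizes (in nonincreasing order) are [2].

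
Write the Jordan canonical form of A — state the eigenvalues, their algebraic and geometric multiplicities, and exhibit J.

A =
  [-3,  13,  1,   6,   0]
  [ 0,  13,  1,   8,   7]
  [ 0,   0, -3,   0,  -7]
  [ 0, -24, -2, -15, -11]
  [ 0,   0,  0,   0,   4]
J_3(-3) ⊕ J_1(1) ⊕ J_1(4)

The characteristic polynomial is
  det(x·I − A) = x^5 + 4*x^4 - 14*x^3 - 72*x^2 - 27*x + 108 = (x - 4)*(x - 1)*(x + 3)^3

Eigenvalues and multiplicities (the geometric multiplicity of λ is n − rank(A − λI), which equals the number of Jordan blocks for λ):
  λ = -3: algebraic multiplicity = 3, geometric multiplicity = 1
  λ = 1: algebraic multiplicity = 1, geometric multiplicity = 1
  λ = 4: algebraic multiplicity = 1, geometric multiplicity = 1

Determining the block sizes for each eigenvalue:
  λ = -3: one block (gm = 1), so the single block has size am = 3 → block sizes [3]
  λ = 1: one block (gm = 1), so the single block has size am = 1 → block sizes [1]
  λ = 4: one block (gm = 1), so the single block has size am = 1 → block sizes [1]

Assembling the blocks gives a Jordan form
J =
  [-3,  1,  0, 0, 0]
  [ 0, -3,  1, 0, 0]
  [ 0,  0, -3, 0, 0]
  [ 0,  0,  0, 1, 0]
  [ 0,  0,  0, 0, 4]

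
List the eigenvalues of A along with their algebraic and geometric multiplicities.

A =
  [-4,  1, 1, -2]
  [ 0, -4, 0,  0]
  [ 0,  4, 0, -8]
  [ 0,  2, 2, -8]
λ = -4: alg = 4, geom = 3

Step 1 — factor the characteristic polynomial to read off the algebraic multiplicities:
  χ_A(x) = (x + 4)^4

Step 2 — compute geometric multiplicities via the rank-nullity identity g(λ) = n − rank(A − λI):
  rank(A − (-4)·I) = 1, so dim ker(A − (-4)·I) = n − 1 = 3

Summary:
  λ = -4: algebraic multiplicity = 4, geometric multiplicity = 3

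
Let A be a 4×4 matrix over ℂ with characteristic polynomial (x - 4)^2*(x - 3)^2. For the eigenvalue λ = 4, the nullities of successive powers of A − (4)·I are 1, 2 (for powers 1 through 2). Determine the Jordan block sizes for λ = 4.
Block sizes for λ = 4: [2]

From the dimensions of kernels of powers, the number of Jordan blocks of size at least j is d_j − d_{j−1} where d_j = dim ker(N^j) (with d_0 = 0). Computing the differences gives [1, 1].
The number of blocks of size exactly k is (#blocks of size ≥ k) − (#blocks of size ≥ k + 1), so the partition is: 1 block(s) of size 2.
In nonincreasing order the block sizes are [2].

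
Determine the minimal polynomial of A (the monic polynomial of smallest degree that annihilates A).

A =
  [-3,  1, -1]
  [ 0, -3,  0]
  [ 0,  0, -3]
x^2 + 6*x + 9

The characteristic polynomial is χ_A(x) = (x + 3)^3, so the eigenvalues are known. The minimal polynomial is
  m_A(x) = Π_λ (x − λ)^{k_λ}
where k_λ is the size of the *largest* Jordan block for λ (equivalently, the smallest k with (A − λI)^k v = 0 for every generalised eigenvector v of λ).

  λ = -3: largest Jordan block has size 2, contributing (x + 3)^2

So m_A(x) = (x + 3)^2 = x^2 + 6*x + 9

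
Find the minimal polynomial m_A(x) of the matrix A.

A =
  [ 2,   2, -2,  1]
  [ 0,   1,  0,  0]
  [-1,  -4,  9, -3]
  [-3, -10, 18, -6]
x^3 - 5*x^2 + 7*x - 3

The characteristic polynomial is χ_A(x) = (x - 3)*(x - 1)^3, so the eigenvalues are known. The minimal polynomial is
  m_A(x) = Π_λ (x − λ)^{k_λ}
where k_λ is the size of the *largest* Jordan block for λ (equivalently, the smallest k with (A − λI)^k v = 0 for every generalised eigenvector v of λ).

  λ = 1: largest Jordan block has size 2, contributing (x − 1)^2
  λ = 3: largest Jordan block has size 1, contributing (x − 3)

So m_A(x) = (x - 3)*(x - 1)^2 = x^3 - 5*x^2 + 7*x - 3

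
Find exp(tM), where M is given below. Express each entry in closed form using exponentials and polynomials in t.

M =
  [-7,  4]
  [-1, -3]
e^{tM} =
  [-2*t*exp(-5*t) + exp(-5*t), 4*t*exp(-5*t)]
  [-t*exp(-5*t), 2*t*exp(-5*t) + exp(-5*t)]

Strategy: write M = P · J · P⁻¹ where J is a Jordan canonical form, so e^{tM} = P · e^{tJ} · P⁻¹, and e^{tJ} can be computed block-by-block.

M has Jordan form
J =
  [-5,  1]
  [ 0, -5]
(up to reordering of blocks).

Per-block formulas:
  For a 2×2 Jordan block J_2(-5): exp(t · J_2(-5)) = e^(-5t)·(I + t·N), where N is the 2×2 nilpotent shift.

After assembling e^{tJ} and conjugating by P, we get:

e^{tM} =
  [-2*t*exp(-5*t) + exp(-5*t), 4*t*exp(-5*t)]
  [-t*exp(-5*t), 2*t*exp(-5*t) + exp(-5*t)]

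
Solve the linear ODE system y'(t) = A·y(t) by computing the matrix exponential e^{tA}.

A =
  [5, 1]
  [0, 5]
e^{tA} =
  [exp(5*t), t*exp(5*t)]
  [0, exp(5*t)]

Strategy: write A = P · J · P⁻¹ where J is a Jordan canonical form, so e^{tA} = P · e^{tJ} · P⁻¹, and e^{tJ} can be computed block-by-block.

A has Jordan form
J =
  [5, 1]
  [0, 5]
(up to reordering of blocks).

Per-block formulas:
  For a 2×2 Jordan block J_2(5): exp(t · J_2(5)) = e^(5t)·(I + t·N), where N is the 2×2 nilpotent shift.

After assembling e^{tJ} and conjugating by P, we get:

e^{tA} =
  [exp(5*t), t*exp(5*t)]
  [0, exp(5*t)]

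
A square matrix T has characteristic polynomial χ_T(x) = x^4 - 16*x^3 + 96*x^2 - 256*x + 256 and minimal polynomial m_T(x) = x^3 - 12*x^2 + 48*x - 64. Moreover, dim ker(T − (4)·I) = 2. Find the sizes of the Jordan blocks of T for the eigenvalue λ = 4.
Block sizes for λ = 4: [3, 1]

Step 1 — from the characteristic polynomial, algebraic multiplicity of λ = 4 is 4. From dim ker(T − (4)·I) = 2, there are exactly 2 Jordan blocks for λ = 4.
Step 2 — from the minimal polynomial, the factor (x − 4)^3 tells us the largest block for λ = 4 has size 3.
Step 3 — with total size 4, 2 blocks, and largest block 3, the block sizes (in nonincreasing order) are [3, 1].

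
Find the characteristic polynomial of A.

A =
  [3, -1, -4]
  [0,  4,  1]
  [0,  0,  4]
x^3 - 11*x^2 + 40*x - 48

Expanding det(x·I − A) (e.g. by cofactor expansion or by noting that A is similar to its Jordan form J, which has the same characteristic polynomial as A) gives
  χ_A(x) = x^3 - 11*x^2 + 40*x - 48
which factors as (x - 4)^2*(x - 3). The eigenvalues (with algebraic multiplicities) are λ = 3 with multiplicity 1, λ = 4 with multiplicity 2.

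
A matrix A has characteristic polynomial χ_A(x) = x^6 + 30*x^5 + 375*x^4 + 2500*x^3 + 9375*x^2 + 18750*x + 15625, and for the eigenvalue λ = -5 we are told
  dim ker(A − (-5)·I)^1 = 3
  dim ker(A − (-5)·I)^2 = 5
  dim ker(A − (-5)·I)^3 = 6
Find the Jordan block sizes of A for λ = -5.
Block sizes for λ = -5: [3, 2, 1]

From the dimensions of kernels of powers, the number of Jordan blocks of size at least j is d_j − d_{j−1} where d_j = dim ker(N^j) (with d_0 = 0). Computing the differences gives [3, 2, 1].
The number of blocks of size exactly k is (#blocks of size ≥ k) − (#blocks of size ≥ k + 1), so the partition is: 1 block(s) of size 1, 1 block(s) of size 2, 1 block(s) of size 3.
In nonincreasing order the block sizes are [3, 2, 1].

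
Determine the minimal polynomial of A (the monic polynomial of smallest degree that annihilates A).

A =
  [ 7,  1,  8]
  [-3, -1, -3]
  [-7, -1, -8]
x^3 + 2*x^2 + x

The characteristic polynomial is χ_A(x) = x*(x + 1)^2, so the eigenvalues are known. The minimal polynomial is
  m_A(x) = Π_λ (x − λ)^{k_λ}
where k_λ is the size of the *largest* Jordan block for λ (equivalently, the smallest k with (A − λI)^k v = 0 for every generalised eigenvector v of λ).

  λ = -1: largest Jordan block has size 2, contributing (x + 1)^2
  λ = 0: largest Jordan block has size 1, contributing (x − 0)

So m_A(x) = x*(x + 1)^2 = x^3 + 2*x^2 + x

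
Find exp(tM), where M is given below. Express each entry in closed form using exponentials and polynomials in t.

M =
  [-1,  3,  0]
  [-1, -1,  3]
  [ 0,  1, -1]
e^{tM} =
  [-3*t^2*exp(-t)/2 + exp(-t), 3*t*exp(-t), 9*t^2*exp(-t)/2]
  [-t*exp(-t), exp(-t), 3*t*exp(-t)]
  [-t^2*exp(-t)/2, t*exp(-t), 3*t^2*exp(-t)/2 + exp(-t)]

Strategy: write M = P · J · P⁻¹ where J is a Jordan canonical form, so e^{tM} = P · e^{tJ} · P⁻¹, and e^{tJ} can be computed block-by-block.

M has Jordan form
J =
  [-1,  1,  0]
  [ 0, -1,  1]
  [ 0,  0, -1]
(up to reordering of blocks).

Per-block formulas:
  For a 3×3 Jordan block J_3(-1): exp(t · J_3(-1)) = e^(-1t)·(I + t·N + (t^2/2)·N^2), where N is the 3×3 nilpotent shift.

After assembling e^{tJ} and conjugating by P, we get:

e^{tM} =
  [-3*t^2*exp(-t)/2 + exp(-t), 3*t*exp(-t), 9*t^2*exp(-t)/2]
  [-t*exp(-t), exp(-t), 3*t*exp(-t)]
  [-t^2*exp(-t)/2, t*exp(-t), 3*t^2*exp(-t)/2 + exp(-t)]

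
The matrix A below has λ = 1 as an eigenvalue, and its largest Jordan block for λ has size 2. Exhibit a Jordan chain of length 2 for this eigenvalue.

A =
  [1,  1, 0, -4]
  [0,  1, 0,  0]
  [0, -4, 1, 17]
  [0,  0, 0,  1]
A Jordan chain for λ = 1 of length 2:
v_1 = (1, 0, -4, 0)ᵀ
v_2 = (0, 1, 0, 0)ᵀ

Let N = A − (1)·I. We want v_2 with N^2 v_2 = 0 but N^1 v_2 ≠ 0; then v_{j-1} := N · v_j for j = 2, …, 2.

Pick v_2 = (0, 1, 0, 0)ᵀ.
Then v_1 = N · v_2 = (1, 0, -4, 0)ᵀ.

Sanity check: (A − (1)·I) v_1 = (0, 0, 0, 0)ᵀ = 0. ✓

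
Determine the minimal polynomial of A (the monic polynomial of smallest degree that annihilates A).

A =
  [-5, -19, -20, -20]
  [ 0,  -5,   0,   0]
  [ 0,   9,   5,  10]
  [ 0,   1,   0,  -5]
x^3 + 5*x^2 - 25*x - 125

The characteristic polynomial is χ_A(x) = (x - 5)*(x + 5)^3, so the eigenvalues are known. The minimal polynomial is
  m_A(x) = Π_λ (x − λ)^{k_λ}
where k_λ is the size of the *largest* Jordan block for λ (equivalently, the smallest k with (A − λI)^k v = 0 for every generalised eigenvector v of λ).

  λ = -5: largest Jordan block has size 2, contributing (x + 5)^2
  λ = 5: largest Jordan block has size 1, contributing (x − 5)

So m_A(x) = (x - 5)*(x + 5)^2 = x^3 + 5*x^2 - 25*x - 125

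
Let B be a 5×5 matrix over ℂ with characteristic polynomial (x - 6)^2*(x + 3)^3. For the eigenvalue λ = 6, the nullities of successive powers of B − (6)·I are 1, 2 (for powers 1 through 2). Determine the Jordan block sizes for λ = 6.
Block sizes for λ = 6: [2]

From the dimensions of kernels of powers, the number of Jordan blocks of size at least j is d_j − d_{j−1} where d_j = dim ker(N^j) (with d_0 = 0). Computing the differences gives [1, 1].
The number of blocks of size exactly k is (#blocks of size ≥ k) − (#blocks of size ≥ k + 1), so the partition is: 1 block(s) of size 2.
In nonincreasing order the block sizes are [2].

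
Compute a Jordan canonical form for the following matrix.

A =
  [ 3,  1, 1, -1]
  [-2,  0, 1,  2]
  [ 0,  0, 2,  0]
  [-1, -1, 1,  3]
J_3(2) ⊕ J_1(2)

The characteristic polynomial is
  det(x·I − A) = x^4 - 8*x^3 + 24*x^2 - 32*x + 16 = (x - 2)^4

Eigenvalues and multiplicities (the geometric multiplicity of λ is n − rank(A − λI), which equals the number of Jordan blocks for λ):
  λ = 2: algebraic multiplicity = 4, geometric multiplicity = 2

Determining the block sizes for each eigenvalue:
  λ = 2: with am = 4 and gm = 2, the partition is not yet determined (e.g. several partitions of 4 into 2 parts exist). Let N = A − (2)·I. Computing rank(N^1) = 2, rank(N^2) = 1, rank(N^3) = 0; the number of blocks of size ≥ j is rank(N^{j−1}) − rank(N^j), giving [2, 1, 1]. So we have 1 block(s) of size 3, 1 block(s) of size 1 → block sizes [3, 1]

Assembling the blocks gives a Jordan form
J =
  [2, 1, 0, 0]
  [0, 2, 1, 0]
  [0, 0, 2, 0]
  [0, 0, 0, 2]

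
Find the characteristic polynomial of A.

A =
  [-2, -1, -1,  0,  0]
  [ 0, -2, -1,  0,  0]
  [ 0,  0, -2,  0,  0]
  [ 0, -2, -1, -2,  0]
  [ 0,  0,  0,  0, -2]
x^5 + 10*x^4 + 40*x^3 + 80*x^2 + 80*x + 32

Expanding det(x·I − A) (e.g. by cofactor expansion or by noting that A is similar to its Jordan form J, which has the same characteristic polynomial as A) gives
  χ_A(x) = x^5 + 10*x^4 + 40*x^3 + 80*x^2 + 80*x + 32
which factors as (x + 2)^5. The eigenvalues (with algebraic multiplicities) are λ = -2 with multiplicity 5.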